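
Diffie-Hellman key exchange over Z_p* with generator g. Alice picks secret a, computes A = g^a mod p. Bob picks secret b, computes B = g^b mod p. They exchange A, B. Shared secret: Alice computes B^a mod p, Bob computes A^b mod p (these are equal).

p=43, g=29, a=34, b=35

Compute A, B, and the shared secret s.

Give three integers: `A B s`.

A = 29^34 mod 43  (bits of 34 = 100010)
  bit 0 = 1: r = r^2 * 29 mod 43 = 1^2 * 29 = 1*29 = 29
  bit 1 = 0: r = r^2 mod 43 = 29^2 = 24
  bit 2 = 0: r = r^2 mod 43 = 24^2 = 17
  bit 3 = 0: r = r^2 mod 43 = 17^2 = 31
  bit 4 = 1: r = r^2 * 29 mod 43 = 31^2 * 29 = 15*29 = 5
  bit 5 = 0: r = r^2 mod 43 = 5^2 = 25
  -> A = 25
B = 29^35 mod 43  (bits of 35 = 100011)
  bit 0 = 1: r = r^2 * 29 mod 43 = 1^2 * 29 = 1*29 = 29
  bit 1 = 0: r = r^2 mod 43 = 29^2 = 24
  bit 2 = 0: r = r^2 mod 43 = 24^2 = 17
  bit 3 = 0: r = r^2 mod 43 = 17^2 = 31
  bit 4 = 1: r = r^2 * 29 mod 43 = 31^2 * 29 = 15*29 = 5
  bit 5 = 1: r = r^2 * 29 mod 43 = 5^2 * 29 = 25*29 = 37
  -> B = 37
s = B^a = 37^34 mod 43  (bits of 34 = 100010)
  bit 0 = 1: r = r^2 * 37 mod 43 = 1^2 * 37 = 1*37 = 37
  bit 1 = 0: r = r^2 mod 43 = 37^2 = 36
  bit 2 = 0: r = r^2 mod 43 = 36^2 = 6
  bit 3 = 0: r = r^2 mod 43 = 6^2 = 36
  bit 4 = 1: r = r^2 * 37 mod 43 = 36^2 * 37 = 6*37 = 7
  bit 5 = 0: r = r^2 mod 43 = 7^2 = 6
  -> s = B^a = 6

Answer: 25 37 6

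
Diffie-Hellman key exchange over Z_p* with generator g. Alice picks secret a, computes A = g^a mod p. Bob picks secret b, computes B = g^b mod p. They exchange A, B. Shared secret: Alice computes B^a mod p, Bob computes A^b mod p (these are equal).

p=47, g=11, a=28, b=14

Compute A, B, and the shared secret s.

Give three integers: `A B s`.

Answer: 18 21 36

Derivation:
A = 11^28 mod 47  (bits of 28 = 11100)
  bit 0 = 1: r = r^2 * 11 mod 47 = 1^2 * 11 = 1*11 = 11
  bit 1 = 1: r = r^2 * 11 mod 47 = 11^2 * 11 = 27*11 = 15
  bit 2 = 1: r = r^2 * 11 mod 47 = 15^2 * 11 = 37*11 = 31
  bit 3 = 0: r = r^2 mod 47 = 31^2 = 21
  bit 4 = 0: r = r^2 mod 47 = 21^2 = 18
  -> A = 18
B = 11^14 mod 47  (bits of 14 = 1110)
  bit 0 = 1: r = r^2 * 11 mod 47 = 1^2 * 11 = 1*11 = 11
  bit 1 = 1: r = r^2 * 11 mod 47 = 11^2 * 11 = 27*11 = 15
  bit 2 = 1: r = r^2 * 11 mod 47 = 15^2 * 11 = 37*11 = 31
  bit 3 = 0: r = r^2 mod 47 = 31^2 = 21
  -> B = 21
s = B^a = 21^28 mod 47  (bits of 28 = 11100)
  bit 0 = 1: r = r^2 * 21 mod 47 = 1^2 * 21 = 1*21 = 21
  bit 1 = 1: r = r^2 * 21 mod 47 = 21^2 * 21 = 18*21 = 2
  bit 2 = 1: r = r^2 * 21 mod 47 = 2^2 * 21 = 4*21 = 37
  bit 3 = 0: r = r^2 mod 47 = 37^2 = 6
  bit 4 = 0: r = r^2 mod 47 = 6^2 = 36
  -> s = B^a = 36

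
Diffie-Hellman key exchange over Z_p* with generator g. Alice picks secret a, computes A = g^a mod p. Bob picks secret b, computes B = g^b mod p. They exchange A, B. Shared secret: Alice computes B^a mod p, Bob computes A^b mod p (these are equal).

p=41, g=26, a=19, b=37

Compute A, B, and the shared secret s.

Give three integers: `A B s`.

Answer: 11 22 13

Derivation:
A = 26^19 mod 41  (bits of 19 = 10011)
  bit 0 = 1: r = r^2 * 26 mod 41 = 1^2 * 26 = 1*26 = 26
  bit 1 = 0: r = r^2 mod 41 = 26^2 = 20
  bit 2 = 0: r = r^2 mod 41 = 20^2 = 31
  bit 3 = 1: r = r^2 * 26 mod 41 = 31^2 * 26 = 18*26 = 17
  bit 4 = 1: r = r^2 * 26 mod 41 = 17^2 * 26 = 2*26 = 11
  -> A = 11
B = 26^37 mod 41  (bits of 37 = 100101)
  bit 0 = 1: r = r^2 * 26 mod 41 = 1^2 * 26 = 1*26 = 26
  bit 1 = 0: r = r^2 mod 41 = 26^2 = 20
  bit 2 = 0: r = r^2 mod 41 = 20^2 = 31
  bit 3 = 1: r = r^2 * 26 mod 41 = 31^2 * 26 = 18*26 = 17
  bit 4 = 0: r = r^2 mod 41 = 17^2 = 2
  bit 5 = 1: r = r^2 * 26 mod 41 = 2^2 * 26 = 4*26 = 22
  -> B = 22
s = B^a = 22^19 mod 41  (bits of 19 = 10011)
  bit 0 = 1: r = r^2 * 22 mod 41 = 1^2 * 22 = 1*22 = 22
  bit 1 = 0: r = r^2 mod 41 = 22^2 = 33
  bit 2 = 0: r = r^2 mod 41 = 33^2 = 23
  bit 3 = 1: r = r^2 * 22 mod 41 = 23^2 * 22 = 37*22 = 35
  bit 4 = 1: r = r^2 * 22 mod 41 = 35^2 * 22 = 36*22 = 13
  -> s = B^a = 13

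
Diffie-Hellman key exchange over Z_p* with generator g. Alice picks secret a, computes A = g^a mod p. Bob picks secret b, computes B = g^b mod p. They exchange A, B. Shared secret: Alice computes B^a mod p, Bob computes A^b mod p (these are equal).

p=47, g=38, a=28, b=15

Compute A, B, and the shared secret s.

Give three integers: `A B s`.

A = 38^28 mod 47  (bits of 28 = 11100)
  bit 0 = 1: r = r^2 * 38 mod 47 = 1^2 * 38 = 1*38 = 38
  bit 1 = 1: r = r^2 * 38 mod 47 = 38^2 * 38 = 34*38 = 23
  bit 2 = 1: r = r^2 * 38 mod 47 = 23^2 * 38 = 12*38 = 33
  bit 3 = 0: r = r^2 mod 47 = 33^2 = 8
  bit 4 = 0: r = r^2 mod 47 = 8^2 = 17
  -> A = 17
B = 38^15 mod 47  (bits of 15 = 1111)
  bit 0 = 1: r = r^2 * 38 mod 47 = 1^2 * 38 = 1*38 = 38
  bit 1 = 1: r = r^2 * 38 mod 47 = 38^2 * 38 = 34*38 = 23
  bit 2 = 1: r = r^2 * 38 mod 47 = 23^2 * 38 = 12*38 = 33
  bit 3 = 1: r = r^2 * 38 mod 47 = 33^2 * 38 = 8*38 = 22
  -> B = 22
s = B^a = 22^28 mod 47  (bits of 28 = 11100)
  bit 0 = 1: r = r^2 * 22 mod 47 = 1^2 * 22 = 1*22 = 22
  bit 1 = 1: r = r^2 * 22 mod 47 = 22^2 * 22 = 14*22 = 26
  bit 2 = 1: r = r^2 * 22 mod 47 = 26^2 * 22 = 18*22 = 20
  bit 3 = 0: r = r^2 mod 47 = 20^2 = 24
  bit 4 = 0: r = r^2 mod 47 = 24^2 = 12
  -> s = B^a = 12

Answer: 17 22 12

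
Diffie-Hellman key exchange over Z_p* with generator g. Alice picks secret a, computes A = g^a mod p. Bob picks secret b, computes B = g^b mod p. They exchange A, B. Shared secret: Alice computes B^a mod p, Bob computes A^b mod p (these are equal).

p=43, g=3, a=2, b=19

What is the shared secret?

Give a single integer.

A = 3^2 mod 43  (bits of 2 = 10)
  bit 0 = 1: r = r^2 * 3 mod 43 = 1^2 * 3 = 1*3 = 3
  bit 1 = 0: r = r^2 mod 43 = 3^2 = 9
  -> A = 9
B = 3^19 mod 43  (bits of 19 = 10011)
  bit 0 = 1: r = r^2 * 3 mod 43 = 1^2 * 3 = 1*3 = 3
  bit 1 = 0: r = r^2 mod 43 = 3^2 = 9
  bit 2 = 0: r = r^2 mod 43 = 9^2 = 38
  bit 3 = 1: r = r^2 * 3 mod 43 = 38^2 * 3 = 25*3 = 32
  bit 4 = 1: r = r^2 * 3 mod 43 = 32^2 * 3 = 35*3 = 19
  -> B = 19
s = B^a = 19^2 mod 43  (bits of 2 = 10)
  bit 0 = 1: r = r^2 * 19 mod 43 = 1^2 * 19 = 1*19 = 19
  bit 1 = 0: r = r^2 mod 43 = 19^2 = 17
  -> s = B^a = 17

Answer: 17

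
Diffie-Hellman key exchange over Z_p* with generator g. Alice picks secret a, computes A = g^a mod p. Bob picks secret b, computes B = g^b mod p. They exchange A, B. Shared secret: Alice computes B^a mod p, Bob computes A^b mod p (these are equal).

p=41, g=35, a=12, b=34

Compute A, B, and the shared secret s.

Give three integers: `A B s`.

Answer: 4 20 10

Derivation:
A = 35^12 mod 41  (bits of 12 = 1100)
  bit 0 = 1: r = r^2 * 35 mod 41 = 1^2 * 35 = 1*35 = 35
  bit 1 = 1: r = r^2 * 35 mod 41 = 35^2 * 35 = 36*35 = 30
  bit 2 = 0: r = r^2 mod 41 = 30^2 = 39
  bit 3 = 0: r = r^2 mod 41 = 39^2 = 4
  -> A = 4
B = 35^34 mod 41  (bits of 34 = 100010)
  bit 0 = 1: r = r^2 * 35 mod 41 = 1^2 * 35 = 1*35 = 35
  bit 1 = 0: r = r^2 mod 41 = 35^2 = 36
  bit 2 = 0: r = r^2 mod 41 = 36^2 = 25
  bit 3 = 0: r = r^2 mod 41 = 25^2 = 10
  bit 4 = 1: r = r^2 * 35 mod 41 = 10^2 * 35 = 18*35 = 15
  bit 5 = 0: r = r^2 mod 41 = 15^2 = 20
  -> B = 20
s = B^a = 20^12 mod 41  (bits of 12 = 1100)
  bit 0 = 1: r = r^2 * 20 mod 41 = 1^2 * 20 = 1*20 = 20
  bit 1 = 1: r = r^2 * 20 mod 41 = 20^2 * 20 = 31*20 = 5
  bit 2 = 0: r = r^2 mod 41 = 5^2 = 25
  bit 3 = 0: r = r^2 mod 41 = 25^2 = 10
  -> s = B^a = 10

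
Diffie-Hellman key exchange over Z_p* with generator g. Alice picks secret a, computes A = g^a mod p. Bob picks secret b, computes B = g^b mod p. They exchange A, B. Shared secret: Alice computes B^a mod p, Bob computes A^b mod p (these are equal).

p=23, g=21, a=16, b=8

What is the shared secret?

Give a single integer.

Answer: 13

Derivation:
A = 21^16 mod 23  (bits of 16 = 10000)
  bit 0 = 1: r = r^2 * 21 mod 23 = 1^2 * 21 = 1*21 = 21
  bit 1 = 0: r = r^2 mod 23 = 21^2 = 4
  bit 2 = 0: r = r^2 mod 23 = 4^2 = 16
  bit 3 = 0: r = r^2 mod 23 = 16^2 = 3
  bit 4 = 0: r = r^2 mod 23 = 3^2 = 9
  -> A = 9
B = 21^8 mod 23  (bits of 8 = 1000)
  bit 0 = 1: r = r^2 * 21 mod 23 = 1^2 * 21 = 1*21 = 21
  bit 1 = 0: r = r^2 mod 23 = 21^2 = 4
  bit 2 = 0: r = r^2 mod 23 = 4^2 = 16
  bit 3 = 0: r = r^2 mod 23 = 16^2 = 3
  -> B = 3
s = B^a = 3^16 mod 23  (bits of 16 = 10000)
  bit 0 = 1: r = r^2 * 3 mod 23 = 1^2 * 3 = 1*3 = 3
  bit 1 = 0: r = r^2 mod 23 = 3^2 = 9
  bit 2 = 0: r = r^2 mod 23 = 9^2 = 12
  bit 3 = 0: r = r^2 mod 23 = 12^2 = 6
  bit 4 = 0: r = r^2 mod 23 = 6^2 = 13
  -> s = B^a = 13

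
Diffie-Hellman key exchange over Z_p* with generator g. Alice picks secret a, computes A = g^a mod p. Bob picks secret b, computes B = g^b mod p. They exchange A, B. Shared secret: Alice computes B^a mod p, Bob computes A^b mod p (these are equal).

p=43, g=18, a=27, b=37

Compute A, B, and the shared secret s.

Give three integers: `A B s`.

A = 18^27 mod 43  (bits of 27 = 11011)
  bit 0 = 1: r = r^2 * 18 mod 43 = 1^2 * 18 = 1*18 = 18
  bit 1 = 1: r = r^2 * 18 mod 43 = 18^2 * 18 = 23*18 = 27
  bit 2 = 0: r = r^2 mod 43 = 27^2 = 41
  bit 3 = 1: r = r^2 * 18 mod 43 = 41^2 * 18 = 4*18 = 29
  bit 4 = 1: r = r^2 * 18 mod 43 = 29^2 * 18 = 24*18 = 2
  -> A = 2
B = 18^37 mod 43  (bits of 37 = 100101)
  bit 0 = 1: r = r^2 * 18 mod 43 = 1^2 * 18 = 1*18 = 18
  bit 1 = 0: r = r^2 mod 43 = 18^2 = 23
  bit 2 = 0: r = r^2 mod 43 = 23^2 = 13
  bit 3 = 1: r = r^2 * 18 mod 43 = 13^2 * 18 = 40*18 = 32
  bit 4 = 0: r = r^2 mod 43 = 32^2 = 35
  bit 5 = 1: r = r^2 * 18 mod 43 = 35^2 * 18 = 21*18 = 34
  -> B = 34
s = B^a = 34^27 mod 43  (bits of 27 = 11011)
  bit 0 = 1: r = r^2 * 34 mod 43 = 1^2 * 34 = 1*34 = 34
  bit 1 = 1: r = r^2 * 34 mod 43 = 34^2 * 34 = 38*34 = 2
  bit 2 = 0: r = r^2 mod 43 = 2^2 = 4
  bit 3 = 1: r = r^2 * 34 mod 43 = 4^2 * 34 = 16*34 = 28
  bit 4 = 1: r = r^2 * 34 mod 43 = 28^2 * 34 = 10*34 = 39
  -> s = B^a = 39

Answer: 2 34 39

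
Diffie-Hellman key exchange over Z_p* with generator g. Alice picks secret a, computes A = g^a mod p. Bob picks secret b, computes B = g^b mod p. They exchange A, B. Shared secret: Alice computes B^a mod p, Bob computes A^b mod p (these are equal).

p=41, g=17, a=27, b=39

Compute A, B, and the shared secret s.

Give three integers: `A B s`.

A = 17^27 mod 41  (bits of 27 = 11011)
  bit 0 = 1: r = r^2 * 17 mod 41 = 1^2 * 17 = 1*17 = 17
  bit 1 = 1: r = r^2 * 17 mod 41 = 17^2 * 17 = 2*17 = 34
  bit 2 = 0: r = r^2 mod 41 = 34^2 = 8
  bit 3 = 1: r = r^2 * 17 mod 41 = 8^2 * 17 = 23*17 = 22
  bit 4 = 1: r = r^2 * 17 mod 41 = 22^2 * 17 = 33*17 = 28
  -> A = 28
B = 17^39 mod 41  (bits of 39 = 100111)
  bit 0 = 1: r = r^2 * 17 mod 41 = 1^2 * 17 = 1*17 = 17
  bit 1 = 0: r = r^2 mod 41 = 17^2 = 2
  bit 2 = 0: r = r^2 mod 41 = 2^2 = 4
  bit 3 = 1: r = r^2 * 17 mod 41 = 4^2 * 17 = 16*17 = 26
  bit 4 = 1: r = r^2 * 17 mod 41 = 26^2 * 17 = 20*17 = 12
  bit 5 = 1: r = r^2 * 17 mod 41 = 12^2 * 17 = 21*17 = 29
  -> B = 29
s = B^a = 29^27 mod 41  (bits of 27 = 11011)
  bit 0 = 1: r = r^2 * 29 mod 41 = 1^2 * 29 = 1*29 = 29
  bit 1 = 1: r = r^2 * 29 mod 41 = 29^2 * 29 = 21*29 = 35
  bit 2 = 0: r = r^2 mod 41 = 35^2 = 36
  bit 3 = 1: r = r^2 * 29 mod 41 = 36^2 * 29 = 25*29 = 28
  bit 4 = 1: r = r^2 * 29 mod 41 = 28^2 * 29 = 5*29 = 22
  -> s = B^a = 22

Answer: 28 29 22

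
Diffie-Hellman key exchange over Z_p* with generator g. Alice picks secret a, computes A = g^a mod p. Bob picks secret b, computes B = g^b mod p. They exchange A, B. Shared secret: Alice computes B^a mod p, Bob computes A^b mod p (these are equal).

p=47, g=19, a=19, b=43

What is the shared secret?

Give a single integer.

Answer: 13

Derivation:
A = 19^19 mod 47  (bits of 19 = 10011)
  bit 0 = 1: r = r^2 * 19 mod 47 = 1^2 * 19 = 1*19 = 19
  bit 1 = 0: r = r^2 mod 47 = 19^2 = 32
  bit 2 = 0: r = r^2 mod 47 = 32^2 = 37
  bit 3 = 1: r = r^2 * 19 mod 47 = 37^2 * 19 = 6*19 = 20
  bit 4 = 1: r = r^2 * 19 mod 47 = 20^2 * 19 = 24*19 = 33
  -> A = 33
B = 19^43 mod 47  (bits of 43 = 101011)
  bit 0 = 1: r = r^2 * 19 mod 47 = 1^2 * 19 = 1*19 = 19
  bit 1 = 0: r = r^2 mod 47 = 19^2 = 32
  bit 2 = 1: r = r^2 * 19 mod 47 = 32^2 * 19 = 37*19 = 45
  bit 3 = 0: r = r^2 mod 47 = 45^2 = 4
  bit 4 = 1: r = r^2 * 19 mod 47 = 4^2 * 19 = 16*19 = 22
  bit 5 = 1: r = r^2 * 19 mod 47 = 22^2 * 19 = 14*19 = 31
  -> B = 31
s = B^a = 31^19 mod 47  (bits of 19 = 10011)
  bit 0 = 1: r = r^2 * 31 mod 47 = 1^2 * 31 = 1*31 = 31
  bit 1 = 0: r = r^2 mod 47 = 31^2 = 21
  bit 2 = 0: r = r^2 mod 47 = 21^2 = 18
  bit 3 = 1: r = r^2 * 31 mod 47 = 18^2 * 31 = 42*31 = 33
  bit 4 = 1: r = r^2 * 31 mod 47 = 33^2 * 31 = 8*31 = 13
  -> s = B^a = 13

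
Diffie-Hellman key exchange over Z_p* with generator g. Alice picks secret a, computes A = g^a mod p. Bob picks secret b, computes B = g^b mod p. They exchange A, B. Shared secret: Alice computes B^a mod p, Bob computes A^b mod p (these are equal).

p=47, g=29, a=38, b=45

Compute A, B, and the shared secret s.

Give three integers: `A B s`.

Answer: 37 13 14

Derivation:
A = 29^38 mod 47  (bits of 38 = 100110)
  bit 0 = 1: r = r^2 * 29 mod 47 = 1^2 * 29 = 1*29 = 29
  bit 1 = 0: r = r^2 mod 47 = 29^2 = 42
  bit 2 = 0: r = r^2 mod 47 = 42^2 = 25
  bit 3 = 1: r = r^2 * 29 mod 47 = 25^2 * 29 = 14*29 = 30
  bit 4 = 1: r = r^2 * 29 mod 47 = 30^2 * 29 = 7*29 = 15
  bit 5 = 0: r = r^2 mod 47 = 15^2 = 37
  -> A = 37
B = 29^45 mod 47  (bits of 45 = 101101)
  bit 0 = 1: r = r^2 * 29 mod 47 = 1^2 * 29 = 1*29 = 29
  bit 1 = 0: r = r^2 mod 47 = 29^2 = 42
  bit 2 = 1: r = r^2 * 29 mod 47 = 42^2 * 29 = 25*29 = 20
  bit 3 = 1: r = r^2 * 29 mod 47 = 20^2 * 29 = 24*29 = 38
  bit 4 = 0: r = r^2 mod 47 = 38^2 = 34
  bit 5 = 1: r = r^2 * 29 mod 47 = 34^2 * 29 = 28*29 = 13
  -> B = 13
s = B^a = 13^38 mod 47  (bits of 38 = 100110)
  bit 0 = 1: r = r^2 * 13 mod 47 = 1^2 * 13 = 1*13 = 13
  bit 1 = 0: r = r^2 mod 47 = 13^2 = 28
  bit 2 = 0: r = r^2 mod 47 = 28^2 = 32
  bit 3 = 1: r = r^2 * 13 mod 47 = 32^2 * 13 = 37*13 = 11
  bit 4 = 1: r = r^2 * 13 mod 47 = 11^2 * 13 = 27*13 = 22
  bit 5 = 0: r = r^2 mod 47 = 22^2 = 14
  -> s = B^a = 14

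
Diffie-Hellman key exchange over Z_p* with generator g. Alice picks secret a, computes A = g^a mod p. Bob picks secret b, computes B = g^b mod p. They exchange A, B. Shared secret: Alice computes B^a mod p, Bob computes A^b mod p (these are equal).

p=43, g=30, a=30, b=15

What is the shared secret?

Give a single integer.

A = 30^30 mod 43  (bits of 30 = 11110)
  bit 0 = 1: r = r^2 * 30 mod 43 = 1^2 * 30 = 1*30 = 30
  bit 1 = 1: r = r^2 * 30 mod 43 = 30^2 * 30 = 40*30 = 39
  bit 2 = 1: r = r^2 * 30 mod 43 = 39^2 * 30 = 16*30 = 7
  bit 3 = 1: r = r^2 * 30 mod 43 = 7^2 * 30 = 6*30 = 8
  bit 4 = 0: r = r^2 mod 43 = 8^2 = 21
  -> A = 21
B = 30^15 mod 43  (bits of 15 = 1111)
  bit 0 = 1: r = r^2 * 30 mod 43 = 1^2 * 30 = 1*30 = 30
  bit 1 = 1: r = r^2 * 30 mod 43 = 30^2 * 30 = 40*30 = 39
  bit 2 = 1: r = r^2 * 30 mod 43 = 39^2 * 30 = 16*30 = 7
  bit 3 = 1: r = r^2 * 30 mod 43 = 7^2 * 30 = 6*30 = 8
  -> B = 8
s = B^a = 8^30 mod 43  (bits of 30 = 11110)
  bit 0 = 1: r = r^2 * 8 mod 43 = 1^2 * 8 = 1*8 = 8
  bit 1 = 1: r = r^2 * 8 mod 43 = 8^2 * 8 = 21*8 = 39
  bit 2 = 1: r = r^2 * 8 mod 43 = 39^2 * 8 = 16*8 = 42
  bit 3 = 1: r = r^2 * 8 mod 43 = 42^2 * 8 = 1*8 = 8
  bit 4 = 0: r = r^2 mod 43 = 8^2 = 21
  -> s = B^a = 21

Answer: 21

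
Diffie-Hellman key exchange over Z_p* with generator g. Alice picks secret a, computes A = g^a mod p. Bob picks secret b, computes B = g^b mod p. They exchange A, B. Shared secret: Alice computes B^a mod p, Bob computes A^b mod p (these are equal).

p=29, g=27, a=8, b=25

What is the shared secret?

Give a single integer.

A = 27^8 mod 29  (bits of 8 = 1000)
  bit 0 = 1: r = r^2 * 27 mod 29 = 1^2 * 27 = 1*27 = 27
  bit 1 = 0: r = r^2 mod 29 = 27^2 = 4
  bit 2 = 0: r = r^2 mod 29 = 4^2 = 16
  bit 3 = 0: r = r^2 mod 29 = 16^2 = 24
  -> A = 24
B = 27^25 mod 29  (bits of 25 = 11001)
  bit 0 = 1: r = r^2 * 27 mod 29 = 1^2 * 27 = 1*27 = 27
  bit 1 = 1: r = r^2 * 27 mod 29 = 27^2 * 27 = 4*27 = 21
  bit 2 = 0: r = r^2 mod 29 = 21^2 = 6
  bit 3 = 0: r = r^2 mod 29 = 6^2 = 7
  bit 4 = 1: r = r^2 * 27 mod 29 = 7^2 * 27 = 20*27 = 18
  -> B = 18
s = B^a = 18^8 mod 29  (bits of 8 = 1000)
  bit 0 = 1: r = r^2 * 18 mod 29 = 1^2 * 18 = 1*18 = 18
  bit 1 = 0: r = r^2 mod 29 = 18^2 = 5
  bit 2 = 0: r = r^2 mod 29 = 5^2 = 25
  bit 3 = 0: r = r^2 mod 29 = 25^2 = 16
  -> s = B^a = 16

Answer: 16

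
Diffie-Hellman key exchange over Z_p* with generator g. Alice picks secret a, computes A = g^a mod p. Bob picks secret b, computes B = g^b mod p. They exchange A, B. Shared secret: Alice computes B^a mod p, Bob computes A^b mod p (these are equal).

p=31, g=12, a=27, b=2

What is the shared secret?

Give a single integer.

A = 12^27 mod 31  (bits of 27 = 11011)
  bit 0 = 1: r = r^2 * 12 mod 31 = 1^2 * 12 = 1*12 = 12
  bit 1 = 1: r = r^2 * 12 mod 31 = 12^2 * 12 = 20*12 = 23
  bit 2 = 0: r = r^2 mod 31 = 23^2 = 2
  bit 3 = 1: r = r^2 * 12 mod 31 = 2^2 * 12 = 4*12 = 17
  bit 4 = 1: r = r^2 * 12 mod 31 = 17^2 * 12 = 10*12 = 27
  -> A = 27
B = 12^2 mod 31  (bits of 2 = 10)
  bit 0 = 1: r = r^2 * 12 mod 31 = 1^2 * 12 = 1*12 = 12
  bit 1 = 0: r = r^2 mod 31 = 12^2 = 20
  -> B = 20
s = B^a = 20^27 mod 31  (bits of 27 = 11011)
  bit 0 = 1: r = r^2 * 20 mod 31 = 1^2 * 20 = 1*20 = 20
  bit 1 = 1: r = r^2 * 20 mod 31 = 20^2 * 20 = 28*20 = 2
  bit 2 = 0: r = r^2 mod 31 = 2^2 = 4
  bit 3 = 1: r = r^2 * 20 mod 31 = 4^2 * 20 = 16*20 = 10
  bit 4 = 1: r = r^2 * 20 mod 31 = 10^2 * 20 = 7*20 = 16
  -> s = B^a = 16

Answer: 16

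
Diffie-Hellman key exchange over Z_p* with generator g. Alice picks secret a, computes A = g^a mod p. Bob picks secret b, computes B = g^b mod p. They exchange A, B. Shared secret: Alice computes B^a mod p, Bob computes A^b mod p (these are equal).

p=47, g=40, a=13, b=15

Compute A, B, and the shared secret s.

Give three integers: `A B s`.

Answer: 22 44 11

Derivation:
A = 40^13 mod 47  (bits of 13 = 1101)
  bit 0 = 1: r = r^2 * 40 mod 47 = 1^2 * 40 = 1*40 = 40
  bit 1 = 1: r = r^2 * 40 mod 47 = 40^2 * 40 = 2*40 = 33
  bit 2 = 0: r = r^2 mod 47 = 33^2 = 8
  bit 3 = 1: r = r^2 * 40 mod 47 = 8^2 * 40 = 17*40 = 22
  -> A = 22
B = 40^15 mod 47  (bits of 15 = 1111)
  bit 0 = 1: r = r^2 * 40 mod 47 = 1^2 * 40 = 1*40 = 40
  bit 1 = 1: r = r^2 * 40 mod 47 = 40^2 * 40 = 2*40 = 33
  bit 2 = 1: r = r^2 * 40 mod 47 = 33^2 * 40 = 8*40 = 38
  bit 3 = 1: r = r^2 * 40 mod 47 = 38^2 * 40 = 34*40 = 44
  -> B = 44
s = B^a = 44^13 mod 47  (bits of 13 = 1101)
  bit 0 = 1: r = r^2 * 44 mod 47 = 1^2 * 44 = 1*44 = 44
  bit 1 = 1: r = r^2 * 44 mod 47 = 44^2 * 44 = 9*44 = 20
  bit 2 = 0: r = r^2 mod 47 = 20^2 = 24
  bit 3 = 1: r = r^2 * 44 mod 47 = 24^2 * 44 = 12*44 = 11
  -> s = B^a = 11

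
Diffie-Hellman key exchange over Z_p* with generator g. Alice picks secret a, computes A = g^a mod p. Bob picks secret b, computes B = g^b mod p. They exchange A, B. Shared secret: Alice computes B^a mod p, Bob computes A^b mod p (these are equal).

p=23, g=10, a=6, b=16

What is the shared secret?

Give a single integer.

Answer: 2

Derivation:
A = 10^6 mod 23  (bits of 6 = 110)
  bit 0 = 1: r = r^2 * 10 mod 23 = 1^2 * 10 = 1*10 = 10
  bit 1 = 1: r = r^2 * 10 mod 23 = 10^2 * 10 = 8*10 = 11
  bit 2 = 0: r = r^2 mod 23 = 11^2 = 6
  -> A = 6
B = 10^16 mod 23  (bits of 16 = 10000)
  bit 0 = 1: r = r^2 * 10 mod 23 = 1^2 * 10 = 1*10 = 10
  bit 1 = 0: r = r^2 mod 23 = 10^2 = 8
  bit 2 = 0: r = r^2 mod 23 = 8^2 = 18
  bit 3 = 0: r = r^2 mod 23 = 18^2 = 2
  bit 4 = 0: r = r^2 mod 23 = 2^2 = 4
  -> B = 4
s = B^a = 4^6 mod 23  (bits of 6 = 110)
  bit 0 = 1: r = r^2 * 4 mod 23 = 1^2 * 4 = 1*4 = 4
  bit 1 = 1: r = r^2 * 4 mod 23 = 4^2 * 4 = 16*4 = 18
  bit 2 = 0: r = r^2 mod 23 = 18^2 = 2
  -> s = B^a = 2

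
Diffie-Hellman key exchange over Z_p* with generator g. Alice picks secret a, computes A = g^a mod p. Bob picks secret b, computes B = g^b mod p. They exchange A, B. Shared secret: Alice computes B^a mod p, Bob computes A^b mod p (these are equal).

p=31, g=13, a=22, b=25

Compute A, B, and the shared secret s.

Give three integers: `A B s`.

A = 13^22 mod 31  (bits of 22 = 10110)
  bit 0 = 1: r = r^2 * 13 mod 31 = 1^2 * 13 = 1*13 = 13
  bit 1 = 0: r = r^2 mod 31 = 13^2 = 14
  bit 2 = 1: r = r^2 * 13 mod 31 = 14^2 * 13 = 10*13 = 6
  bit 3 = 1: r = r^2 * 13 mod 31 = 6^2 * 13 = 5*13 = 3
  bit 4 = 0: r = r^2 mod 31 = 3^2 = 9
  -> A = 9
B = 13^25 mod 31  (bits of 25 = 11001)
  bit 0 = 1: r = r^2 * 13 mod 31 = 1^2 * 13 = 1*13 = 13
  bit 1 = 1: r = r^2 * 13 mod 31 = 13^2 * 13 = 14*13 = 27
  bit 2 = 0: r = r^2 mod 31 = 27^2 = 16
  bit 3 = 0: r = r^2 mod 31 = 16^2 = 8
  bit 4 = 1: r = r^2 * 13 mod 31 = 8^2 * 13 = 2*13 = 26
  -> B = 26
s = B^a = 26^22 mod 31  (bits of 22 = 10110)
  bit 0 = 1: r = r^2 * 26 mod 31 = 1^2 * 26 = 1*26 = 26
  bit 1 = 0: r = r^2 mod 31 = 26^2 = 25
  bit 2 = 1: r = r^2 * 26 mod 31 = 25^2 * 26 = 5*26 = 6
  bit 3 = 1: r = r^2 * 26 mod 31 = 6^2 * 26 = 5*26 = 6
  bit 4 = 0: r = r^2 mod 31 = 6^2 = 5
  -> s = B^a = 5

Answer: 9 26 5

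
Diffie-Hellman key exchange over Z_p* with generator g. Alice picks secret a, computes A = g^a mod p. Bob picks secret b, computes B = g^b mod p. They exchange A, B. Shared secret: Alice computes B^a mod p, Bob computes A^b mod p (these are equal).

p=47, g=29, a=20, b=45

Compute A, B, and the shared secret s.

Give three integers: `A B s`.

A = 29^20 mod 47  (bits of 20 = 10100)
  bit 0 = 1: r = r^2 * 29 mod 47 = 1^2 * 29 = 1*29 = 29
  bit 1 = 0: r = r^2 mod 47 = 29^2 = 42
  bit 2 = 1: r = r^2 * 29 mod 47 = 42^2 * 29 = 25*29 = 20
  bit 3 = 0: r = r^2 mod 47 = 20^2 = 24
  bit 4 = 0: r = r^2 mod 47 = 24^2 = 12
  -> A = 12
B = 29^45 mod 47  (bits of 45 = 101101)
  bit 0 = 1: r = r^2 * 29 mod 47 = 1^2 * 29 = 1*29 = 29
  bit 1 = 0: r = r^2 mod 47 = 29^2 = 42
  bit 2 = 1: r = r^2 * 29 mod 47 = 42^2 * 29 = 25*29 = 20
  bit 3 = 1: r = r^2 * 29 mod 47 = 20^2 * 29 = 24*29 = 38
  bit 4 = 0: r = r^2 mod 47 = 38^2 = 34
  bit 5 = 1: r = r^2 * 29 mod 47 = 34^2 * 29 = 28*29 = 13
  -> B = 13
s = B^a = 13^20 mod 47  (bits of 20 = 10100)
  bit 0 = 1: r = r^2 * 13 mod 47 = 1^2 * 13 = 1*13 = 13
  bit 1 = 0: r = r^2 mod 47 = 13^2 = 28
  bit 2 = 1: r = r^2 * 13 mod 47 = 28^2 * 13 = 32*13 = 40
  bit 3 = 0: r = r^2 mod 47 = 40^2 = 2
  bit 4 = 0: r = r^2 mod 47 = 2^2 = 4
  -> s = B^a = 4

Answer: 12 13 4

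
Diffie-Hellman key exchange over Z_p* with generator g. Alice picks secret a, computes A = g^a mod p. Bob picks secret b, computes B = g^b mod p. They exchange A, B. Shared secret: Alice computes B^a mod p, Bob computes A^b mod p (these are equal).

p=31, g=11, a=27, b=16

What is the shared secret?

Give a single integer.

A = 11^27 mod 31  (bits of 27 = 11011)
  bit 0 = 1: r = r^2 * 11 mod 31 = 1^2 * 11 = 1*11 = 11
  bit 1 = 1: r = r^2 * 11 mod 31 = 11^2 * 11 = 28*11 = 29
  bit 2 = 0: r = r^2 mod 31 = 29^2 = 4
  bit 3 = 1: r = r^2 * 11 mod 31 = 4^2 * 11 = 16*11 = 21
  bit 4 = 1: r = r^2 * 11 mod 31 = 21^2 * 11 = 7*11 = 15
  -> A = 15
B = 11^16 mod 31  (bits of 16 = 10000)
  bit 0 = 1: r = r^2 * 11 mod 31 = 1^2 * 11 = 1*11 = 11
  bit 1 = 0: r = r^2 mod 31 = 11^2 = 28
  bit 2 = 0: r = r^2 mod 31 = 28^2 = 9
  bit 3 = 0: r = r^2 mod 31 = 9^2 = 19
  bit 4 = 0: r = r^2 mod 31 = 19^2 = 20
  -> B = 20
s = B^a = 20^27 mod 31  (bits of 27 = 11011)
  bit 0 = 1: r = r^2 * 20 mod 31 = 1^2 * 20 = 1*20 = 20
  bit 1 = 1: r = r^2 * 20 mod 31 = 20^2 * 20 = 28*20 = 2
  bit 2 = 0: r = r^2 mod 31 = 2^2 = 4
  bit 3 = 1: r = r^2 * 20 mod 31 = 4^2 * 20 = 16*20 = 10
  bit 4 = 1: r = r^2 * 20 mod 31 = 10^2 * 20 = 7*20 = 16
  -> s = B^a = 16

Answer: 16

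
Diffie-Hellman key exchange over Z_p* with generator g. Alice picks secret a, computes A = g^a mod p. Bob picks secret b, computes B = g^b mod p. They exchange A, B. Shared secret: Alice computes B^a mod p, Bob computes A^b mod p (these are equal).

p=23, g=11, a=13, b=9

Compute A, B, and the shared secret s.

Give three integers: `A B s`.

Answer: 17 19 7

Derivation:
A = 11^13 mod 23  (bits of 13 = 1101)
  bit 0 = 1: r = r^2 * 11 mod 23 = 1^2 * 11 = 1*11 = 11
  bit 1 = 1: r = r^2 * 11 mod 23 = 11^2 * 11 = 6*11 = 20
  bit 2 = 0: r = r^2 mod 23 = 20^2 = 9
  bit 3 = 1: r = r^2 * 11 mod 23 = 9^2 * 11 = 12*11 = 17
  -> A = 17
B = 11^9 mod 23  (bits of 9 = 1001)
  bit 0 = 1: r = r^2 * 11 mod 23 = 1^2 * 11 = 1*11 = 11
  bit 1 = 0: r = r^2 mod 23 = 11^2 = 6
  bit 2 = 0: r = r^2 mod 23 = 6^2 = 13
  bit 3 = 1: r = r^2 * 11 mod 23 = 13^2 * 11 = 8*11 = 19
  -> B = 19
s = B^a = 19^13 mod 23  (bits of 13 = 1101)
  bit 0 = 1: r = r^2 * 19 mod 23 = 1^2 * 19 = 1*19 = 19
  bit 1 = 1: r = r^2 * 19 mod 23 = 19^2 * 19 = 16*19 = 5
  bit 2 = 0: r = r^2 mod 23 = 5^2 = 2
  bit 3 = 1: r = r^2 * 19 mod 23 = 2^2 * 19 = 4*19 = 7
  -> s = B^a = 7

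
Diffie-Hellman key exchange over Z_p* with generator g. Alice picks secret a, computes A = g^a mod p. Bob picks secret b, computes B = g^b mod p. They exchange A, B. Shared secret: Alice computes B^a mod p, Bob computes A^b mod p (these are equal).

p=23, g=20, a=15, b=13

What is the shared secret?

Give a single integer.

Answer: 17

Derivation:
A = 20^15 mod 23  (bits of 15 = 1111)
  bit 0 = 1: r = r^2 * 20 mod 23 = 1^2 * 20 = 1*20 = 20
  bit 1 = 1: r = r^2 * 20 mod 23 = 20^2 * 20 = 9*20 = 19
  bit 2 = 1: r = r^2 * 20 mod 23 = 19^2 * 20 = 16*20 = 21
  bit 3 = 1: r = r^2 * 20 mod 23 = 21^2 * 20 = 4*20 = 11
  -> A = 11
B = 20^13 mod 23  (bits of 13 = 1101)
  bit 0 = 1: r = r^2 * 20 mod 23 = 1^2 * 20 = 1*20 = 20
  bit 1 = 1: r = r^2 * 20 mod 23 = 20^2 * 20 = 9*20 = 19
  bit 2 = 0: r = r^2 mod 23 = 19^2 = 16
  bit 3 = 1: r = r^2 * 20 mod 23 = 16^2 * 20 = 3*20 = 14
  -> B = 14
s = B^a = 14^15 mod 23  (bits of 15 = 1111)
  bit 0 = 1: r = r^2 * 14 mod 23 = 1^2 * 14 = 1*14 = 14
  bit 1 = 1: r = r^2 * 14 mod 23 = 14^2 * 14 = 12*14 = 7
  bit 2 = 1: r = r^2 * 14 mod 23 = 7^2 * 14 = 3*14 = 19
  bit 3 = 1: r = r^2 * 14 mod 23 = 19^2 * 14 = 16*14 = 17
  -> s = B^a = 17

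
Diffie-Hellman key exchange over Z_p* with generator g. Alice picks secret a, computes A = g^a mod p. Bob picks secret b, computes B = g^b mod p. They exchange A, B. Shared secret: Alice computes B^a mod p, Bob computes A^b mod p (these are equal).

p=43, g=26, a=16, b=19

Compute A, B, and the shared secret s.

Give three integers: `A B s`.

Answer: 14 18 9

Derivation:
A = 26^16 mod 43  (bits of 16 = 10000)
  bit 0 = 1: r = r^2 * 26 mod 43 = 1^2 * 26 = 1*26 = 26
  bit 1 = 0: r = r^2 mod 43 = 26^2 = 31
  bit 2 = 0: r = r^2 mod 43 = 31^2 = 15
  bit 3 = 0: r = r^2 mod 43 = 15^2 = 10
  bit 4 = 0: r = r^2 mod 43 = 10^2 = 14
  -> A = 14
B = 26^19 mod 43  (bits of 19 = 10011)
  bit 0 = 1: r = r^2 * 26 mod 43 = 1^2 * 26 = 1*26 = 26
  bit 1 = 0: r = r^2 mod 43 = 26^2 = 31
  bit 2 = 0: r = r^2 mod 43 = 31^2 = 15
  bit 3 = 1: r = r^2 * 26 mod 43 = 15^2 * 26 = 10*26 = 2
  bit 4 = 1: r = r^2 * 26 mod 43 = 2^2 * 26 = 4*26 = 18
  -> B = 18
s = B^a = 18^16 mod 43  (bits of 16 = 10000)
  bit 0 = 1: r = r^2 * 18 mod 43 = 1^2 * 18 = 1*18 = 18
  bit 1 = 0: r = r^2 mod 43 = 18^2 = 23
  bit 2 = 0: r = r^2 mod 43 = 23^2 = 13
  bit 3 = 0: r = r^2 mod 43 = 13^2 = 40
  bit 4 = 0: r = r^2 mod 43 = 40^2 = 9
  -> s = B^a = 9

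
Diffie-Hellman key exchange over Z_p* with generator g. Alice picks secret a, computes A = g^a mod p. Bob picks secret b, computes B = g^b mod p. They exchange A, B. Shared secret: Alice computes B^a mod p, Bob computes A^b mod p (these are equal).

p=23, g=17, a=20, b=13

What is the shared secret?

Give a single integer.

Answer: 3

Derivation:
A = 17^20 mod 23  (bits of 20 = 10100)
  bit 0 = 1: r = r^2 * 17 mod 23 = 1^2 * 17 = 1*17 = 17
  bit 1 = 0: r = r^2 mod 23 = 17^2 = 13
  bit 2 = 1: r = r^2 * 17 mod 23 = 13^2 * 17 = 8*17 = 21
  bit 3 = 0: r = r^2 mod 23 = 21^2 = 4
  bit 4 = 0: r = r^2 mod 23 = 4^2 = 16
  -> A = 16
B = 17^13 mod 23  (bits of 13 = 1101)
  bit 0 = 1: r = r^2 * 17 mod 23 = 1^2 * 17 = 1*17 = 17
  bit 1 = 1: r = r^2 * 17 mod 23 = 17^2 * 17 = 13*17 = 14
  bit 2 = 0: r = r^2 mod 23 = 14^2 = 12
  bit 3 = 1: r = r^2 * 17 mod 23 = 12^2 * 17 = 6*17 = 10
  -> B = 10
s = B^a = 10^20 mod 23  (bits of 20 = 10100)
  bit 0 = 1: r = r^2 * 10 mod 23 = 1^2 * 10 = 1*10 = 10
  bit 1 = 0: r = r^2 mod 23 = 10^2 = 8
  bit 2 = 1: r = r^2 * 10 mod 23 = 8^2 * 10 = 18*10 = 19
  bit 3 = 0: r = r^2 mod 23 = 19^2 = 16
  bit 4 = 0: r = r^2 mod 23 = 16^2 = 3
  -> s = B^a = 3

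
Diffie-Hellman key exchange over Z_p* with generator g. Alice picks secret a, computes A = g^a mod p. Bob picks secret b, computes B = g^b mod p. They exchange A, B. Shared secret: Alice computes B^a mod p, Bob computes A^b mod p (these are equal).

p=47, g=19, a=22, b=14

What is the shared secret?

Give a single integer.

A = 19^22 mod 47  (bits of 22 = 10110)
  bit 0 = 1: r = r^2 * 19 mod 47 = 1^2 * 19 = 1*19 = 19
  bit 1 = 0: r = r^2 mod 47 = 19^2 = 32
  bit 2 = 1: r = r^2 * 19 mod 47 = 32^2 * 19 = 37*19 = 45
  bit 3 = 1: r = r^2 * 19 mod 47 = 45^2 * 19 = 4*19 = 29
  bit 4 = 0: r = r^2 mod 47 = 29^2 = 42
  -> A = 42
B = 19^14 mod 47  (bits of 14 = 1110)
  bit 0 = 1: r = r^2 * 19 mod 47 = 1^2 * 19 = 1*19 = 19
  bit 1 = 1: r = r^2 * 19 mod 47 = 19^2 * 19 = 32*19 = 44
  bit 2 = 1: r = r^2 * 19 mod 47 = 44^2 * 19 = 9*19 = 30
  bit 3 = 0: r = r^2 mod 47 = 30^2 = 7
  -> B = 7
s = B^a = 7^22 mod 47  (bits of 22 = 10110)
  bit 0 = 1: r = r^2 * 7 mod 47 = 1^2 * 7 = 1*7 = 7
  bit 1 = 0: r = r^2 mod 47 = 7^2 = 2
  bit 2 = 1: r = r^2 * 7 mod 47 = 2^2 * 7 = 4*7 = 28
  bit 3 = 1: r = r^2 * 7 mod 47 = 28^2 * 7 = 32*7 = 36
  bit 4 = 0: r = r^2 mod 47 = 36^2 = 27
  -> s = B^a = 27

Answer: 27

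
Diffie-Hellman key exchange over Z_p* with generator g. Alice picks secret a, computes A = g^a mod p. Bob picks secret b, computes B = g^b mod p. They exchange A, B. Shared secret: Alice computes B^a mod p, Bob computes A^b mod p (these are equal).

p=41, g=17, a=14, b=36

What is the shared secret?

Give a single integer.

Answer: 37

Derivation:
A = 17^14 mod 41  (bits of 14 = 1110)
  bit 0 = 1: r = r^2 * 17 mod 41 = 1^2 * 17 = 1*17 = 17
  bit 1 = 1: r = r^2 * 17 mod 41 = 17^2 * 17 = 2*17 = 34
  bit 2 = 1: r = r^2 * 17 mod 41 = 34^2 * 17 = 8*17 = 13
  bit 3 = 0: r = r^2 mod 41 = 13^2 = 5
  -> A = 5
B = 17^36 mod 41  (bits of 36 = 100100)
  bit 0 = 1: r = r^2 * 17 mod 41 = 1^2 * 17 = 1*17 = 17
  bit 1 = 0: r = r^2 mod 41 = 17^2 = 2
  bit 2 = 0: r = r^2 mod 41 = 2^2 = 4
  bit 3 = 1: r = r^2 * 17 mod 41 = 4^2 * 17 = 16*17 = 26
  bit 4 = 0: r = r^2 mod 41 = 26^2 = 20
  bit 5 = 0: r = r^2 mod 41 = 20^2 = 31
  -> B = 31
s = B^a = 31^14 mod 41  (bits of 14 = 1110)
  bit 0 = 1: r = r^2 * 31 mod 41 = 1^2 * 31 = 1*31 = 31
  bit 1 = 1: r = r^2 * 31 mod 41 = 31^2 * 31 = 18*31 = 25
  bit 2 = 1: r = r^2 * 31 mod 41 = 25^2 * 31 = 10*31 = 23
  bit 3 = 0: r = r^2 mod 41 = 23^2 = 37
  -> s = B^a = 37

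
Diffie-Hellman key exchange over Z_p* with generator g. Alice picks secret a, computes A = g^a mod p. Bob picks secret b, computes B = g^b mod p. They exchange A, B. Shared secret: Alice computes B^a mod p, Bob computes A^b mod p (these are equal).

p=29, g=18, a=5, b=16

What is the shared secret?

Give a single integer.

Answer: 7

Derivation:
A = 18^5 mod 29  (bits of 5 = 101)
  bit 0 = 1: r = r^2 * 18 mod 29 = 1^2 * 18 = 1*18 = 18
  bit 1 = 0: r = r^2 mod 29 = 18^2 = 5
  bit 2 = 1: r = r^2 * 18 mod 29 = 5^2 * 18 = 25*18 = 15
  -> A = 15
B = 18^16 mod 29  (bits of 16 = 10000)
  bit 0 = 1: r = r^2 * 18 mod 29 = 1^2 * 18 = 1*18 = 18
  bit 1 = 0: r = r^2 mod 29 = 18^2 = 5
  bit 2 = 0: r = r^2 mod 29 = 5^2 = 25
  bit 3 = 0: r = r^2 mod 29 = 25^2 = 16
  bit 4 = 0: r = r^2 mod 29 = 16^2 = 24
  -> B = 24
s = B^a = 24^5 mod 29  (bits of 5 = 101)
  bit 0 = 1: r = r^2 * 24 mod 29 = 1^2 * 24 = 1*24 = 24
  bit 1 = 0: r = r^2 mod 29 = 24^2 = 25
  bit 2 = 1: r = r^2 * 24 mod 29 = 25^2 * 24 = 16*24 = 7
  -> s = B^a = 7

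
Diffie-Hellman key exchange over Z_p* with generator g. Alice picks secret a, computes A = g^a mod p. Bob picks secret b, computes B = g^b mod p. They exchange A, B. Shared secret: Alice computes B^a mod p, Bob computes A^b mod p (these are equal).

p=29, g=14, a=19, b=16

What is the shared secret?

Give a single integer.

Answer: 16

Derivation:
A = 14^19 mod 29  (bits of 19 = 10011)
  bit 0 = 1: r = r^2 * 14 mod 29 = 1^2 * 14 = 1*14 = 14
  bit 1 = 0: r = r^2 mod 29 = 14^2 = 22
  bit 2 = 0: r = r^2 mod 29 = 22^2 = 20
  bit 3 = 1: r = r^2 * 14 mod 29 = 20^2 * 14 = 23*14 = 3
  bit 4 = 1: r = r^2 * 14 mod 29 = 3^2 * 14 = 9*14 = 10
  -> A = 10
B = 14^16 mod 29  (bits of 16 = 10000)
  bit 0 = 1: r = r^2 * 14 mod 29 = 1^2 * 14 = 1*14 = 14
  bit 1 = 0: r = r^2 mod 29 = 14^2 = 22
  bit 2 = 0: r = r^2 mod 29 = 22^2 = 20
  bit 3 = 0: r = r^2 mod 29 = 20^2 = 23
  bit 4 = 0: r = r^2 mod 29 = 23^2 = 7
  -> B = 7
s = B^a = 7^19 mod 29  (bits of 19 = 10011)
  bit 0 = 1: r = r^2 * 7 mod 29 = 1^2 * 7 = 1*7 = 7
  bit 1 = 0: r = r^2 mod 29 = 7^2 = 20
  bit 2 = 0: r = r^2 mod 29 = 20^2 = 23
  bit 3 = 1: r = r^2 * 7 mod 29 = 23^2 * 7 = 7*7 = 20
  bit 4 = 1: r = r^2 * 7 mod 29 = 20^2 * 7 = 23*7 = 16
  -> s = B^a = 16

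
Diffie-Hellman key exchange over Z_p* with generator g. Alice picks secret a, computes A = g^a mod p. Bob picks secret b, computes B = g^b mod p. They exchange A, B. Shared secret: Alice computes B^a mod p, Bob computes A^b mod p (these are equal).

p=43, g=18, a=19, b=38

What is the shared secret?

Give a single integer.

Answer: 40

Derivation:
A = 18^19 mod 43  (bits of 19 = 10011)
  bit 0 = 1: r = r^2 * 18 mod 43 = 1^2 * 18 = 1*18 = 18
  bit 1 = 0: r = r^2 mod 43 = 18^2 = 23
  bit 2 = 0: r = r^2 mod 43 = 23^2 = 13
  bit 3 = 1: r = r^2 * 18 mod 43 = 13^2 * 18 = 40*18 = 32
  bit 4 = 1: r = r^2 * 18 mod 43 = 32^2 * 18 = 35*18 = 28
  -> A = 28
B = 18^38 mod 43  (bits of 38 = 100110)
  bit 0 = 1: r = r^2 * 18 mod 43 = 1^2 * 18 = 1*18 = 18
  bit 1 = 0: r = r^2 mod 43 = 18^2 = 23
  bit 2 = 0: r = r^2 mod 43 = 23^2 = 13
  bit 3 = 1: r = r^2 * 18 mod 43 = 13^2 * 18 = 40*18 = 32
  bit 4 = 1: r = r^2 * 18 mod 43 = 32^2 * 18 = 35*18 = 28
  bit 5 = 0: r = r^2 mod 43 = 28^2 = 10
  -> B = 10
s = B^a = 10^19 mod 43  (bits of 19 = 10011)
  bit 0 = 1: r = r^2 * 10 mod 43 = 1^2 * 10 = 1*10 = 10
  bit 1 = 0: r = r^2 mod 43 = 10^2 = 14
  bit 2 = 0: r = r^2 mod 43 = 14^2 = 24
  bit 3 = 1: r = r^2 * 10 mod 43 = 24^2 * 10 = 17*10 = 41
  bit 4 = 1: r = r^2 * 10 mod 43 = 41^2 * 10 = 4*10 = 40
  -> s = B^a = 40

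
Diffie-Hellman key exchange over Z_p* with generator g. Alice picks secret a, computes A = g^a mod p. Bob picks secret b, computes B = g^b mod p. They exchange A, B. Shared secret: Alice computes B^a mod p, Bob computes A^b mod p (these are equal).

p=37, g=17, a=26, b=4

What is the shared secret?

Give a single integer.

Answer: 34

Derivation:
A = 17^26 mod 37  (bits of 26 = 11010)
  bit 0 = 1: r = r^2 * 17 mod 37 = 1^2 * 17 = 1*17 = 17
  bit 1 = 1: r = r^2 * 17 mod 37 = 17^2 * 17 = 30*17 = 29
  bit 2 = 0: r = r^2 mod 37 = 29^2 = 27
  bit 3 = 1: r = r^2 * 17 mod 37 = 27^2 * 17 = 26*17 = 35
  bit 4 = 0: r = r^2 mod 37 = 35^2 = 4
  -> A = 4
B = 17^4 mod 37  (bits of 4 = 100)
  bit 0 = 1: r = r^2 * 17 mod 37 = 1^2 * 17 = 1*17 = 17
  bit 1 = 0: r = r^2 mod 37 = 17^2 = 30
  bit 2 = 0: r = r^2 mod 37 = 30^2 = 12
  -> B = 12
s = B^a = 12^26 mod 37  (bits of 26 = 11010)
  bit 0 = 1: r = r^2 * 12 mod 37 = 1^2 * 12 = 1*12 = 12
  bit 1 = 1: r = r^2 * 12 mod 37 = 12^2 * 12 = 33*12 = 26
  bit 2 = 0: r = r^2 mod 37 = 26^2 = 10
  bit 3 = 1: r = r^2 * 12 mod 37 = 10^2 * 12 = 26*12 = 16
  bit 4 = 0: r = r^2 mod 37 = 16^2 = 34
  -> s = B^a = 34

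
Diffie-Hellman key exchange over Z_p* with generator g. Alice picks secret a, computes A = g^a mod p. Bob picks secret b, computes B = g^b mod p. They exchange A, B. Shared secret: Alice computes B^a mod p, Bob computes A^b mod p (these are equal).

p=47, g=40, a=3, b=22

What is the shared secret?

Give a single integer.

Answer: 37

Derivation:
A = 40^3 mod 47  (bits of 3 = 11)
  bit 0 = 1: r = r^2 * 40 mod 47 = 1^2 * 40 = 1*40 = 40
  bit 1 = 1: r = r^2 * 40 mod 47 = 40^2 * 40 = 2*40 = 33
  -> A = 33
B = 40^22 mod 47  (bits of 22 = 10110)
  bit 0 = 1: r = r^2 * 40 mod 47 = 1^2 * 40 = 1*40 = 40
  bit 1 = 0: r = r^2 mod 47 = 40^2 = 2
  bit 2 = 1: r = r^2 * 40 mod 47 = 2^2 * 40 = 4*40 = 19
  bit 3 = 1: r = r^2 * 40 mod 47 = 19^2 * 40 = 32*40 = 11
  bit 4 = 0: r = r^2 mod 47 = 11^2 = 27
  -> B = 27
s = B^a = 27^3 mod 47  (bits of 3 = 11)
  bit 0 = 1: r = r^2 * 27 mod 47 = 1^2 * 27 = 1*27 = 27
  bit 1 = 1: r = r^2 * 27 mod 47 = 27^2 * 27 = 24*27 = 37
  -> s = B^a = 37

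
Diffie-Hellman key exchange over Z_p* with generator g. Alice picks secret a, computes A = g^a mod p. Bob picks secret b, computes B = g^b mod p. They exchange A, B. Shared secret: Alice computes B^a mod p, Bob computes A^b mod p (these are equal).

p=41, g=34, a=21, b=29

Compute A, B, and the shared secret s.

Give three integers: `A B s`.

A = 34^21 mod 41  (bits of 21 = 10101)
  bit 0 = 1: r = r^2 * 34 mod 41 = 1^2 * 34 = 1*34 = 34
  bit 1 = 0: r = r^2 mod 41 = 34^2 = 8
  bit 2 = 1: r = r^2 * 34 mod 41 = 8^2 * 34 = 23*34 = 3
  bit 3 = 0: r = r^2 mod 41 = 3^2 = 9
  bit 4 = 1: r = r^2 * 34 mod 41 = 9^2 * 34 = 40*34 = 7
  -> A = 7
B = 34^29 mod 41  (bits of 29 = 11101)
  bit 0 = 1: r = r^2 * 34 mod 41 = 1^2 * 34 = 1*34 = 34
  bit 1 = 1: r = r^2 * 34 mod 41 = 34^2 * 34 = 8*34 = 26
  bit 2 = 1: r = r^2 * 34 mod 41 = 26^2 * 34 = 20*34 = 24
  bit 3 = 0: r = r^2 mod 41 = 24^2 = 2
  bit 4 = 1: r = r^2 * 34 mod 41 = 2^2 * 34 = 4*34 = 13
  -> B = 13
s = B^a = 13^21 mod 41  (bits of 21 = 10101)
  bit 0 = 1: r = r^2 * 13 mod 41 = 1^2 * 13 = 1*13 = 13
  bit 1 = 0: r = r^2 mod 41 = 13^2 = 5
  bit 2 = 1: r = r^2 * 13 mod 41 = 5^2 * 13 = 25*13 = 38
  bit 3 = 0: r = r^2 mod 41 = 38^2 = 9
  bit 4 = 1: r = r^2 * 13 mod 41 = 9^2 * 13 = 40*13 = 28
  -> s = B^a = 28

Answer: 7 13 28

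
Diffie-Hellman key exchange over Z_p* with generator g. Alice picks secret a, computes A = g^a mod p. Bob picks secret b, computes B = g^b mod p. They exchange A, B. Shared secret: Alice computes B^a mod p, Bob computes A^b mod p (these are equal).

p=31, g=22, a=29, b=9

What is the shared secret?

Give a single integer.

Answer: 23

Derivation:
A = 22^29 mod 31  (bits of 29 = 11101)
  bit 0 = 1: r = r^2 * 22 mod 31 = 1^2 * 22 = 1*22 = 22
  bit 1 = 1: r = r^2 * 22 mod 31 = 22^2 * 22 = 19*22 = 15
  bit 2 = 1: r = r^2 * 22 mod 31 = 15^2 * 22 = 8*22 = 21
  bit 3 = 0: r = r^2 mod 31 = 21^2 = 7
  bit 4 = 1: r = r^2 * 22 mod 31 = 7^2 * 22 = 18*22 = 24
  -> A = 24
B = 22^9 mod 31  (bits of 9 = 1001)
  bit 0 = 1: r = r^2 * 22 mod 31 = 1^2 * 22 = 1*22 = 22
  bit 1 = 0: r = r^2 mod 31 = 22^2 = 19
  bit 2 = 0: r = r^2 mod 31 = 19^2 = 20
  bit 3 = 1: r = r^2 * 22 mod 31 = 20^2 * 22 = 28*22 = 27
  -> B = 27
s = B^a = 27^29 mod 31  (bits of 29 = 11101)
  bit 0 = 1: r = r^2 * 27 mod 31 = 1^2 * 27 = 1*27 = 27
  bit 1 = 1: r = r^2 * 27 mod 31 = 27^2 * 27 = 16*27 = 29
  bit 2 = 1: r = r^2 * 27 mod 31 = 29^2 * 27 = 4*27 = 15
  bit 3 = 0: r = r^2 mod 31 = 15^2 = 8
  bit 4 = 1: r = r^2 * 27 mod 31 = 8^2 * 27 = 2*27 = 23
  -> s = B^a = 23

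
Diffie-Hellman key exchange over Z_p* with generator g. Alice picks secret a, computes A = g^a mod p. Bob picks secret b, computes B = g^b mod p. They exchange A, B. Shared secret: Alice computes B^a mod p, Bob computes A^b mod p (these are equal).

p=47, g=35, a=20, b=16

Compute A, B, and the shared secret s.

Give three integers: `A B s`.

A = 35^20 mod 47  (bits of 20 = 10100)
  bit 0 = 1: r = r^2 * 35 mod 47 = 1^2 * 35 = 1*35 = 35
  bit 1 = 0: r = r^2 mod 47 = 35^2 = 3
  bit 2 = 1: r = r^2 * 35 mod 47 = 3^2 * 35 = 9*35 = 33
  bit 3 = 0: r = r^2 mod 47 = 33^2 = 8
  bit 4 = 0: r = r^2 mod 47 = 8^2 = 17
  -> A = 17
B = 35^16 mod 47  (bits of 16 = 10000)
  bit 0 = 1: r = r^2 * 35 mod 47 = 1^2 * 35 = 1*35 = 35
  bit 1 = 0: r = r^2 mod 47 = 35^2 = 3
  bit 2 = 0: r = r^2 mod 47 = 3^2 = 9
  bit 3 = 0: r = r^2 mod 47 = 9^2 = 34
  bit 4 = 0: r = r^2 mod 47 = 34^2 = 28
  -> B = 28
s = B^a = 28^20 mod 47  (bits of 20 = 10100)
  bit 0 = 1: r = r^2 * 28 mod 47 = 1^2 * 28 = 1*28 = 28
  bit 1 = 0: r = r^2 mod 47 = 28^2 = 32
  bit 2 = 1: r = r^2 * 28 mod 47 = 32^2 * 28 = 37*28 = 2
  bit 3 = 0: r = r^2 mod 47 = 2^2 = 4
  bit 4 = 0: r = r^2 mod 47 = 4^2 = 16
  -> s = B^a = 16

Answer: 17 28 16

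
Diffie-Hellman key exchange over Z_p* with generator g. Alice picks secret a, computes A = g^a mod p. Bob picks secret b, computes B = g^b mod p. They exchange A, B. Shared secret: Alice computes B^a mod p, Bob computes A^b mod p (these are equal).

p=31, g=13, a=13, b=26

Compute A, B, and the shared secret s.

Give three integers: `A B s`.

Answer: 11 28 7

Derivation:
A = 13^13 mod 31  (bits of 13 = 1101)
  bit 0 = 1: r = r^2 * 13 mod 31 = 1^2 * 13 = 1*13 = 13
  bit 1 = 1: r = r^2 * 13 mod 31 = 13^2 * 13 = 14*13 = 27
  bit 2 = 0: r = r^2 mod 31 = 27^2 = 16
  bit 3 = 1: r = r^2 * 13 mod 31 = 16^2 * 13 = 8*13 = 11
  -> A = 11
B = 13^26 mod 31  (bits of 26 = 11010)
  bit 0 = 1: r = r^2 * 13 mod 31 = 1^2 * 13 = 1*13 = 13
  bit 1 = 1: r = r^2 * 13 mod 31 = 13^2 * 13 = 14*13 = 27
  bit 2 = 0: r = r^2 mod 31 = 27^2 = 16
  bit 3 = 1: r = r^2 * 13 mod 31 = 16^2 * 13 = 8*13 = 11
  bit 4 = 0: r = r^2 mod 31 = 11^2 = 28
  -> B = 28
s = B^a = 28^13 mod 31  (bits of 13 = 1101)
  bit 0 = 1: r = r^2 * 28 mod 31 = 1^2 * 28 = 1*28 = 28
  bit 1 = 1: r = r^2 * 28 mod 31 = 28^2 * 28 = 9*28 = 4
  bit 2 = 0: r = r^2 mod 31 = 4^2 = 16
  bit 3 = 1: r = r^2 * 28 mod 31 = 16^2 * 28 = 8*28 = 7
  -> s = B^a = 7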